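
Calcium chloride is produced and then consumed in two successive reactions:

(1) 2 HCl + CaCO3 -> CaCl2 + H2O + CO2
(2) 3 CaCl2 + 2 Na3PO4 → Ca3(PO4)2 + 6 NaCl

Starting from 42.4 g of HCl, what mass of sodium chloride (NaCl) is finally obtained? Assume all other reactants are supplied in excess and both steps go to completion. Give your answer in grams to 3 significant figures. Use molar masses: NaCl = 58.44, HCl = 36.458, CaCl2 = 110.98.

68.0 g

n(HCl) = 42.40 / 36.458 = 1.163 mol.
Step 1 gives a 2:1 ratio of HCl to CaCl2, so n(CaCl2) = 0.5815 mol.
In step 2 the CaCl2:NaCl ratio is 3:6, so n(NaCl) = 1.163 mol.
Mass of NaCl = 1.163 × 58.44 = 67.96 g.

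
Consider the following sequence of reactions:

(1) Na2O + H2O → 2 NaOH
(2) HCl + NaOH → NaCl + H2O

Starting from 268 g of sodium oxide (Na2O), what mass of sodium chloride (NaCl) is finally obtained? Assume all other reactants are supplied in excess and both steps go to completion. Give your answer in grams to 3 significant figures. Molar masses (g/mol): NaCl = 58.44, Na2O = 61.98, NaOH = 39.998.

505 g

n(Na2O) = 268.0 / 61.98 = 4.324 mol.
Step 1 gives a 1:2 ratio of Na2O to NaOH, so n(NaOH) = 8.648 mol.
In step 2 the NaOH:NaCl ratio is 1:1, so n(NaCl) = 8.648 mol.
Mass of NaCl = 8.648 × 58.44 = 505.4 g.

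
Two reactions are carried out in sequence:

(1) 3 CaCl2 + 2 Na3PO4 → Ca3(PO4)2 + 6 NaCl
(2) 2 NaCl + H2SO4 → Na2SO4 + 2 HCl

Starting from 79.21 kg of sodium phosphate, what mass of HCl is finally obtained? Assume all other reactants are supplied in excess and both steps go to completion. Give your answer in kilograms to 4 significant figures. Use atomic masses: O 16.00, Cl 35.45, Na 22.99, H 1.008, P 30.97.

M(Na3PO4) = 3(22.99) + 30.97 + 4(16.00) = 163.94 g/mol.
M(HCl) = 1.008 + 35.45 = 36.458 g/mol.
79.21 kg = 79210 g.
n(Na3PO4) = 79210 / 163.94 = 483.16 mol.
Step 1 gives a 2:6 ratio of Na3PO4 to NaCl, so n(NaCl) = 1449.5 mol.
In step 2 the NaCl:HCl ratio is 2:2, so n(HCl) = 1449.5 mol.
Mass of HCl = 1449.5 × 36.458 = 52846 g = 52.85 kg.

52.85 kg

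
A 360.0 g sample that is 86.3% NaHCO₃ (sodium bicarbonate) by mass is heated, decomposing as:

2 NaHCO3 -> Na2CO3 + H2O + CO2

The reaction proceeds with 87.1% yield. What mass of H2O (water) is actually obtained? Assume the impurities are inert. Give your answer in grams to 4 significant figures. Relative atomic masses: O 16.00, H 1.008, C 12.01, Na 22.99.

29.02 g

Pure NaHCO3 available = 360.0 g × 0.863 = 310.68 g.
M(NaHCO3) = 22.99 + 1.008 + 12.01 + 3(16.00) = 84.008 g/mol.
M(H2O) = 2(1.008) + 16.00 = 18.016 g/mol.
n(NaHCO3) = 310.68 g / 84.008 g/mol = 3.6982 mol.
From the equation the NaHCO3:H2O mole ratio is 2:1, so n(H2O) = 3.6982 × 1/2 = 1.8491 mol.
Mass of H2O = 1.8491 mol × 18.016 g/mol = 33.314 g.
Actual mass collected = 33.314 g × 0.871 = 29.016 g.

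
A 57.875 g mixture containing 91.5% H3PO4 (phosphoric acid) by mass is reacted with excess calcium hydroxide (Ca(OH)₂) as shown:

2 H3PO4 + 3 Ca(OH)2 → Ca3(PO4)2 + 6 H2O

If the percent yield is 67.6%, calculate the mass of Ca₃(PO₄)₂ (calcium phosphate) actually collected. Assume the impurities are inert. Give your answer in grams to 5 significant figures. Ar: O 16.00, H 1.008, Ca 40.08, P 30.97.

Pure H3PO4 available = 57.875 g × 0.915 = 52.9556 g.
M(H3PO4) = 3(1.008) + 30.97 + 4(16.00) = 97.994 g/mol.
M(Ca3(PO4)2) = 3(40.08) + 2(30.97) + 8(16.00) = 310.18 g/mol.
n(H3PO4) = 52.9556 g / 97.994 g/mol = 0.540397 mol.
From the equation the H3PO4:Ca3(PO4)2 mole ratio is 2:1, so n(Ca3(PO4)2) = 0.540397 × 1/2 = 0.270198 mol.
Mass of Ca3(PO4)2 = 0.270198 mol × 310.18 g/mol = 83.8101 g.
Actual mass collected = 83.8101 g × 0.676 = 56.6556 g.

56.656 g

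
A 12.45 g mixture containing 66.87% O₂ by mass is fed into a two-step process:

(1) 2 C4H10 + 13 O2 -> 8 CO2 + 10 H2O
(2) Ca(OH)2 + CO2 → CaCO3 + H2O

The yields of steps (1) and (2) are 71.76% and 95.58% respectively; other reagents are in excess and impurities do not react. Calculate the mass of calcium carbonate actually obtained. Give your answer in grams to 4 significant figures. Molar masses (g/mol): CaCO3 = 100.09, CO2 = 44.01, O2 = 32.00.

Pure O2 = 12.45 × 0.6687 = 8.3253 g.
n(O2) = 8.3253 / 32.00 = 0.26017 mol.
Step 1 (O2:CO2 = 13:8): theoretical n(CO2) = 0.16010 mol; at 71.76% yield, n(CO2) = 0.11489 mol.
Step 2 (CO2:CaCO3 = 1:1): theoretical n(CaCO3) = 0.11489 mol, so theoretical mass = 0.11489 × 100.09 = 11.499 g.
At 95.58% yield, actual mass of CaCO3 = 11.499 × 0.9558 = 10.991 g.

10.99 g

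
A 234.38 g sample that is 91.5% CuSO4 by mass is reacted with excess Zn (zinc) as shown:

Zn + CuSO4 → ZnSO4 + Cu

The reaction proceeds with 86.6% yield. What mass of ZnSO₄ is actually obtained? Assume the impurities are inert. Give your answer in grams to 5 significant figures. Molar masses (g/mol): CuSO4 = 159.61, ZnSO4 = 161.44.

Pure CuSO4 available = 234.38 g × 0.915 = 214.458 g.
n(CuSO4) = 214.458 g / 159.61 g/mol = 1.34364 mol.
From the equation the CuSO4:ZnSO4 mole ratio is 1:1, so n(ZnSO4) = 1.34364 × 1/1 = 1.34364 mol.
Mass of ZnSO4 = 1.34364 mol × 161.44 g/mol = 216.917 g.
Actual mass collected = 216.917 g × 0.866 = 187.850 g.

187.85 g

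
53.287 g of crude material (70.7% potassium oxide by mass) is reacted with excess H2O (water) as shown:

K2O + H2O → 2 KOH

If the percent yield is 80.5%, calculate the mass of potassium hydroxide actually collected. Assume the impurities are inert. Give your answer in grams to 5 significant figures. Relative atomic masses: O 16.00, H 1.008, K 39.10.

Pure K2O available = 53.287 g × 0.707 = 37.6739 g.
M(K2O) = 2(39.10) + 16.00 = 94.20 g/mol.
M(KOH) = 39.10 + 16.00 + 1.008 = 56.108 g/mol.
n(K2O) = 37.6739 g / 94.20 g/mol = 0.399935 mol.
From the equation the K2O:KOH mole ratio is 1:2, so n(KOH) = 0.399935 × 2/1 = 0.799871 mol.
Mass of KOH = 0.799871 mol × 56.108 g/mol = 44.8791 g.
Actual mass collected = 44.8791 g × 0.805 = 36.1277 g.

36.128 g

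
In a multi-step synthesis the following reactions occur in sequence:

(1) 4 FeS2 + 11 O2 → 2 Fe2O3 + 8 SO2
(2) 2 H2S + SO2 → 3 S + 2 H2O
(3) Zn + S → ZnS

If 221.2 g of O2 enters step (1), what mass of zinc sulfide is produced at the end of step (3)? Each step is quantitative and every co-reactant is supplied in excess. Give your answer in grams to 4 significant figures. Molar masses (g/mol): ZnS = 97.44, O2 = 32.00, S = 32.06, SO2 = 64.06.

1470 g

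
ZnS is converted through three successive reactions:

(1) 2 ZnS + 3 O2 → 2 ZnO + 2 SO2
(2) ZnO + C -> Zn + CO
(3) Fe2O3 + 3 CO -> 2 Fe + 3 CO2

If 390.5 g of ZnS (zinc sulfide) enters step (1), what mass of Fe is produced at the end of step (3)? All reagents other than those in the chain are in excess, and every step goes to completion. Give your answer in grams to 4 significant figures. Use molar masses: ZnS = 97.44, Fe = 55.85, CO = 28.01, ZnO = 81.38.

n(ZnS) = 390.5 / 97.44 = 4.0076 mol.
Reaction (1): ZnS→ZnO ratio 2:2 ⇒ n(ZnO) = 4.0076 mol.
Reaction (2): ZnO→CO ratio 1:1 ⇒ n(CO) = 4.0076 mol.
Reaction (3): CO→Fe ratio 3:2 ⇒ n(Fe) = 2.6717 mol.
Mass of Fe = 2.6717 × 55.85 = 149.22 g.

149.2 g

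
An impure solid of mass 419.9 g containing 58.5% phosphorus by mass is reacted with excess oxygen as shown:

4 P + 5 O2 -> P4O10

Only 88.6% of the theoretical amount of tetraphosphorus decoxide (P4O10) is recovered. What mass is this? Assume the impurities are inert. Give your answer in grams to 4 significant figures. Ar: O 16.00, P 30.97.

498.7 g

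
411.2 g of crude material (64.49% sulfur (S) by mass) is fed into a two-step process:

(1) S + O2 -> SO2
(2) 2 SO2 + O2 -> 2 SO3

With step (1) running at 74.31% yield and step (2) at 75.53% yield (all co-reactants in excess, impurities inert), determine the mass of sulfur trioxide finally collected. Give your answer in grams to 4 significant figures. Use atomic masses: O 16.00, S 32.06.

371.7 g

Pure S = 411.2 × 0.6449 = 265.18 g.
M(S) = 32.06 g/mol.
M(SO3) = 32.06 + 3(16.00) = 80.06 g/mol.
n(S) = 265.18 / 32.06 = 8.2715 mol.
Step 1 (S:SO2 = 1:1): theoretical n(SO2) = 8.2715 mol; at 74.31% yield, n(SO2) = 6.1465 mol.
Step 2 (SO2:SO3 = 2:2): theoretical n(SO3) = 6.1465 mol, so theoretical mass = 6.1465 × 80.06 = 492.09 g.
At 75.53% yield, actual mass of SO3 = 492.09 × 0.7553 = 371.68 g.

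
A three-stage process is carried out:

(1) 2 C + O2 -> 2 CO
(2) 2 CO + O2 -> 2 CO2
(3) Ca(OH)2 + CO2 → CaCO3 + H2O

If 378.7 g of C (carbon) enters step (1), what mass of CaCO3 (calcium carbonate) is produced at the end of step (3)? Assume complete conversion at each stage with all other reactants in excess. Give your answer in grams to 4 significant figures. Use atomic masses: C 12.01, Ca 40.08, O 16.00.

M(C) = 12.01 g/mol.
M(CaCO3) = 40.08 + 12.01 + 3(16.00) = 100.09 g/mol.
n(C) = 378.7 / 12.01 = 31.532 mol.
Reaction (1): C→CO ratio 2:2 ⇒ n(CO) = 31.532 mol.
Reaction (2): CO→CO2 ratio 2:2 ⇒ n(CO2) = 31.532 mol.
Reaction (3): CO2→CaCO3 ratio 1:1 ⇒ n(CaCO3) = 31.532 mol.
Mass of CaCO3 = 31.532 × 100.09 = 3156.0 g.

3156 g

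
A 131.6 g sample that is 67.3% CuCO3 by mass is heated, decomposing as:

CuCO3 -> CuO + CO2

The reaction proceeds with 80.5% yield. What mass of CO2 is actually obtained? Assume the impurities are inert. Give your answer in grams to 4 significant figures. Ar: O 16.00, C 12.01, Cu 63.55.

Pure CuCO3 available = 131.6 g × 0.673 = 88.567 g.
M(CuCO3) = 63.55 + 12.01 + 3(16.00) = 123.56 g/mol.
M(CO2) = 12.01 + 2(16.00) = 44.01 g/mol.
n(CuCO3) = 88.567 g / 123.56 g/mol = 0.71679 mol.
From the equation the CuCO3:CO2 mole ratio is 1:1, so n(CO2) = 0.71679 × 1/1 = 0.71679 mol.
Mass of CO2 = 0.71679 mol × 44.01 g/mol = 31.546 g.
Actual mass collected = 31.546 g × 0.805 = 25.395 g.

25.39 g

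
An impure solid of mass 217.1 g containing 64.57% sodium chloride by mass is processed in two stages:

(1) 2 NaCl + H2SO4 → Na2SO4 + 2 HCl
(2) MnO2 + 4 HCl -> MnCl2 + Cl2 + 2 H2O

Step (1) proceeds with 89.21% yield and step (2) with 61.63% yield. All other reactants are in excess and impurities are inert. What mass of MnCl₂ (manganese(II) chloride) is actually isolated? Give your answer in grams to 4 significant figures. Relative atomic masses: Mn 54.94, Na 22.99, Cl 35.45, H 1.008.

Pure NaCl = 217.1 × 0.6457 = 140.18 g.
M(NaCl) = 22.99 + 35.45 = 58.44 g/mol.
M(MnCl2) = 54.94 + 2(35.45) = 125.84 g/mol.
n(NaCl) = 140.18 / 58.44 = 2.3987 mol.
Step 1 (NaCl:HCl = 2:2): theoretical n(HCl) = 2.3987 mol; at 89.21% yield, n(HCl) = 2.1399 mol.
Step 2 (HCl:MnCl2 = 4:1): theoretical n(MnCl2) = 0.53498 mol, so theoretical mass = 0.53498 × 125.84 = 67.321 g.
At 61.63% yield, actual mass of MnCl2 = 67.321 × 0.6163 = 41.490 g.

41.49 g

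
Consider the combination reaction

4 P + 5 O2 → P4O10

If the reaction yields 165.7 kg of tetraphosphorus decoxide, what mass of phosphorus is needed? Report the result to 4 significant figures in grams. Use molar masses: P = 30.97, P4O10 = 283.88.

Convert: 165.7 kg = 165700 g.
n(P4O10) = 165700 g / 283.88 g/mol = 583.70 mol.
From the equation the P4O10:P mole ratio is 1:4, so n(P) = 583.70 × 4/1 = 2334.8 mol.
Mass of P = 2334.8 mol × 30.97 g/mol = 72308 g.

72310 g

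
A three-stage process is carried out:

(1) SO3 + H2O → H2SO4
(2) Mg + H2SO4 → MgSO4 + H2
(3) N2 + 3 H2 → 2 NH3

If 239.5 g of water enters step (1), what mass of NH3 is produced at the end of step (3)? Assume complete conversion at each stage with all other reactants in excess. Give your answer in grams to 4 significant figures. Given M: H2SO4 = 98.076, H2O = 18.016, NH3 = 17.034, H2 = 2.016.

151.0 g

n(H2O) = 239.5 / 18.016 = 13.294 mol.
Reaction (1): H2O→H2SO4 ratio 1:1 ⇒ n(H2SO4) = 13.294 mol.
Reaction (2): H2SO4→H2 ratio 1:1 ⇒ n(H2) = 13.294 mol.
Reaction (3): H2→NH3 ratio 3:2 ⇒ n(NH3) = 8.8625 mol.
Mass of NH3 = 8.8625 × 17.034 = 150.96 g.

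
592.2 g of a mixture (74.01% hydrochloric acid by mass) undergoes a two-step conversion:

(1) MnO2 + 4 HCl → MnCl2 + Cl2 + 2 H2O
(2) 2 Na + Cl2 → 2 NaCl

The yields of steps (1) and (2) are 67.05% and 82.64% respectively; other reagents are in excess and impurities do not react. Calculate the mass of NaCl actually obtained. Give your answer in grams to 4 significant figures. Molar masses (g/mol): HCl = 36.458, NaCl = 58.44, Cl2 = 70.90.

194.6 g

Pure HCl = 592.2 × 0.7401 = 438.29 g.
n(HCl) = 438.29 / 36.458 = 12.022 mol.
Step 1 (HCl:Cl2 = 4:1): theoretical n(Cl2) = 3.0054 mol; at 67.05% yield, n(Cl2) = 2.0151 mol.
Step 2 (Cl2:NaCl = 1:2): theoretical n(NaCl) = 4.0303 mol, so theoretical mass = 4.0303 × 58.44 = 235.53 g.
At 82.64% yield, actual mass of NaCl = 235.53 × 0.8264 = 194.64 g.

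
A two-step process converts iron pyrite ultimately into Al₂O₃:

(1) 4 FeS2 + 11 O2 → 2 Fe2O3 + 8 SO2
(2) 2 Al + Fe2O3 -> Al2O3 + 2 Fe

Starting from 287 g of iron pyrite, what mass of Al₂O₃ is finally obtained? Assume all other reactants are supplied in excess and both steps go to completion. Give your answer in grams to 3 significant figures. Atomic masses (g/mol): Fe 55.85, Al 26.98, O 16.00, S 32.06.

M(FeS2) = 55.85 + 2(32.06) = 119.97 g/mol.
M(Al2O3) = 2(26.98) + 3(16.00) = 101.96 g/mol.
n(FeS2) = 287.0 / 119.97 = 2.392 mol.
Step 1 gives a 4:2 ratio of FeS2 to Fe2O3, so n(Fe2O3) = 1.196 mol.
In step 2 the Fe2O3:Al2O3 ratio is 1:1, so n(Al2O3) = 1.196 mol.
Mass of Al2O3 = 1.196 × 101.96 = 122.0 g.

122 g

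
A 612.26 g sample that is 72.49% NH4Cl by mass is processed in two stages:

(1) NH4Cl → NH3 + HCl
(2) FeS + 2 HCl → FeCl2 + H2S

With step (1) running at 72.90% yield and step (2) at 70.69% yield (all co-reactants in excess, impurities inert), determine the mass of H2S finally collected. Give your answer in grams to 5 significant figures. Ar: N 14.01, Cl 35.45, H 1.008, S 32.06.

Pure NH4Cl = 612.26 × 0.7249 = 443.827 g.
M(NH4Cl) = 14.01 + 4(1.008) + 35.45 = 53.492 g/mol.
M(H2S) = 2(1.008) + 32.06 = 34.076 g/mol.
n(NH4Cl) = 443.827 / 53.492 = 8.29708 mol.
Step 1 (NH4Cl:HCl = 1:1): theoretical n(HCl) = 8.29708 mol; at 72.90% yield, n(HCl) = 6.04857 mol.
Step 2 (HCl:H2S = 2:1): theoretical n(H2S) = 3.02428 mol, so theoretical mass = 3.02428 × 34.076 = 103.056 g.
At 70.69% yield, actual mass of H2S = 103.056 × 0.7069 = 72.8500 g.

72.850 g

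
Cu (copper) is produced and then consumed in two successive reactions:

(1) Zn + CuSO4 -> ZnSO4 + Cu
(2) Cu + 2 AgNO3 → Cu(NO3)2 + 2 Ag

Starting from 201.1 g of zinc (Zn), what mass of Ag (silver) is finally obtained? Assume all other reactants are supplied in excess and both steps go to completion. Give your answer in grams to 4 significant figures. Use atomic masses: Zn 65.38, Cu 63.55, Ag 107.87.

M(Zn) = 65.38 g/mol.
M(Ag) = 107.87 g/mol.
n(Zn) = 201.10 / 65.38 = 3.0759 mol.
Step 1 gives a 1:1 ratio of Zn to Cu, so n(Cu) = 3.0759 mol.
In step 2 the Cu:Ag ratio is 1:2, so n(Ag) = 6.1517 mol.
Mass of Ag = 6.1517 × 107.87 = 663.59 g.

663.6 g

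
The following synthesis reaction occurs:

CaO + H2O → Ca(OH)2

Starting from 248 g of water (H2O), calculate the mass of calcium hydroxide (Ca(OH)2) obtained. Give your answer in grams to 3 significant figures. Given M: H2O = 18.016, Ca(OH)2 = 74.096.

1020 g

n(H2O) = 248.0 g / 18.016 g/mol = 13.77 mol.
From the equation the H2O:Ca(OH)2 mole ratio is 1:1, so n(Ca(OH)2) = 13.77 × 1/1 = 13.77 mol.
Mass of Ca(OH)2 = 13.77 mol × 74.096 g/mol = 1020 g.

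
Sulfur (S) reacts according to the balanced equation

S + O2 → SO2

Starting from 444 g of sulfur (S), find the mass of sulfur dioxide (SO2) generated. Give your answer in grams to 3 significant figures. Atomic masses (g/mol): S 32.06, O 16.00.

M(S) = 32.06 g/mol.
M(SO2) = 32.06 + 2(16.00) = 64.06 g/mol.
n(S) = 444.0 g / 32.06 g/mol = 13.85 mol.
From the equation the S:SO2 mole ratio is 1:1, so n(SO2) = 13.85 × 1/1 = 13.85 mol.
Mass of SO2 = 13.85 mol × 64.06 g/mol = 887.2 g.

887 g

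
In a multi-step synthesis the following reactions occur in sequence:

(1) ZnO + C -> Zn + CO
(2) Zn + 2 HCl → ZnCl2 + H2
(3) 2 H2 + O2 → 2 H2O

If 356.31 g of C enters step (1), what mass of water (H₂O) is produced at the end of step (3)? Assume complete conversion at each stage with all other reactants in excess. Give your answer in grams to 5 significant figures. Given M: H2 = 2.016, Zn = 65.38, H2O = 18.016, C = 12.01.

534.49 g

n(C) = 356.31 / 12.01 = 29.6678 mol.
Reaction (1): C→Zn ratio 1:1 ⇒ n(Zn) = 29.6678 mol.
Reaction (2): Zn→H2 ratio 1:1 ⇒ n(H2) = 29.6678 mol.
Reaction (3): H2→H2O ratio 2:2 ⇒ n(H2O) = 29.6678 mol.
Mass of H2O = 29.6678 × 18.016 = 534.495 g.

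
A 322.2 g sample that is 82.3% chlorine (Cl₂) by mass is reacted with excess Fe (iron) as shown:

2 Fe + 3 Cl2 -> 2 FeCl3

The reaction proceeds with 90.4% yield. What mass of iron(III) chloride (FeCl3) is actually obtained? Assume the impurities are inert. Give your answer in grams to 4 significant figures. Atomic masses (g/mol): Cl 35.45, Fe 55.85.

365.6 g

Pure Cl2 available = 322.2 g × 0.823 = 265.17 g.
M(Cl2) = 2(35.45) = 70.90 g/mol.
M(FeCl3) = 55.85 + 3(35.45) = 162.20 g/mol.
n(Cl2) = 265.17 g / 70.90 g/mol = 3.7401 mol.
From the equation the Cl2:FeCl3 mole ratio is 3:2, so n(FeCl3) = 3.7401 × 2/3 = 2.4934 mol.
Mass of FeCl3 = 2.4934 mol × 162.20 g/mol = 404.43 g.
Actual mass collected = 404.43 g × 0.904 = 365.60 g.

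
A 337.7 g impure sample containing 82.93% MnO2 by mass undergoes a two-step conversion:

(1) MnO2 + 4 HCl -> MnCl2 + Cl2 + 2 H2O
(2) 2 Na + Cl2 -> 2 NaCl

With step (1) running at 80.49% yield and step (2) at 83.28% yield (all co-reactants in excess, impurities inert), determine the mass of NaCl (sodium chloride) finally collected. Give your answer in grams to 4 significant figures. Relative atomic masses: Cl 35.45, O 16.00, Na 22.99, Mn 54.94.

Pure MnO2 = 337.7 × 0.8293 = 280.05 g.
M(MnO2) = 54.94 + 2(16.00) = 86.94 g/mol.
M(NaCl) = 22.99 + 35.45 = 58.44 g/mol.
n(MnO2) = 280.05 / 86.94 = 3.2212 mol.
Step 1 (MnO2:Cl2 = 1:1): theoretical n(Cl2) = 3.2212 mol; at 80.49% yield, n(Cl2) = 2.5928 mol.
Step 2 (Cl2:NaCl = 1:2): theoretical n(NaCl) = 5.1856 mol, so theoretical mass = 5.1856 × 58.44 = 303.04 g.
At 83.28% yield, actual mass of NaCl = 303.04 × 0.8328 = 252.37 g.

252.4 g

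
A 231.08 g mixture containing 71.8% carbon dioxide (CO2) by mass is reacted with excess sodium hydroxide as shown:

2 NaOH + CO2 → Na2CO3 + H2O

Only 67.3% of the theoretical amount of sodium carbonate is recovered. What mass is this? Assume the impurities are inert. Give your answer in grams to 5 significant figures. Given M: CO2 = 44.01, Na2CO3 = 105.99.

Pure CO2 available = 231.08 g × 0.718 = 165.915 g.
n(CO2) = 165.915 g / 44.01 g/mol = 3.76995 mol.
From the equation the CO2:Na2CO3 mole ratio is 1:1, so n(Na2CO3) = 3.76995 × 1/1 = 3.76995 mol.
Mass of Na2CO3 = 3.76995 mol × 105.99 g/mol = 399.577 g.
Actual mass collected = 399.577 g × 0.673 = 268.915 g.

268.92 g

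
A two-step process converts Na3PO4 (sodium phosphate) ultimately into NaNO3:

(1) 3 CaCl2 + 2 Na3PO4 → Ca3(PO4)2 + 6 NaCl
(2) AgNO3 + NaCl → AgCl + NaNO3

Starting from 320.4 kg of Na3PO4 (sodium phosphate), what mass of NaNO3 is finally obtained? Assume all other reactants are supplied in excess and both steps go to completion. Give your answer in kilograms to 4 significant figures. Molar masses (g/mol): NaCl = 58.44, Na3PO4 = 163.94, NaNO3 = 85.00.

498.4 kg

320.4 kg = 320400 g.
n(Na3PO4) = 320400 / 163.94 = 1954.4 mol.
Step 1 gives a 2:6 ratio of Na3PO4 to NaCl, so n(NaCl) = 5863.1 mol.
In step 2 the NaCl:NaNO3 ratio is 1:1, so n(NaNO3) = 5863.1 mol.
Mass of NaNO3 = 5863.1 × 85.00 = 498370 g = 498.4 kg.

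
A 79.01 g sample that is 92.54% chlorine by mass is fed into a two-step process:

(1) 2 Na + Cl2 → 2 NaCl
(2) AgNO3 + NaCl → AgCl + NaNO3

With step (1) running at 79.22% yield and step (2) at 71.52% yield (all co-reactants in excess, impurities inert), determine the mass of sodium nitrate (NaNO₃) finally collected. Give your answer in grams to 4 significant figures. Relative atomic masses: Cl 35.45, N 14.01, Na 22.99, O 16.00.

Pure Cl2 = 79.01 × 0.9254 = 73.116 g.
M(Cl2) = 2(35.45) = 70.90 g/mol.
M(NaNO3) = 22.99 + 14.01 + 3(16.00) = 85.00 g/mol.
n(Cl2) = 73.116 / 70.90 = 1.0313 mol.
Step 1 (Cl2:NaCl = 1:2): theoretical n(NaCl) = 2.0625 mol; at 79.22% yield, n(NaCl) = 1.6339 mol.
Step 2 (NaCl:NaNO3 = 1:1): theoretical n(NaNO3) = 1.6339 mol, so theoretical mass = 1.6339 × 85.00 = 138.88 g.
At 71.52% yield, actual mass of NaNO3 = 138.88 × 0.7152 = 99.329 g.

99.33 g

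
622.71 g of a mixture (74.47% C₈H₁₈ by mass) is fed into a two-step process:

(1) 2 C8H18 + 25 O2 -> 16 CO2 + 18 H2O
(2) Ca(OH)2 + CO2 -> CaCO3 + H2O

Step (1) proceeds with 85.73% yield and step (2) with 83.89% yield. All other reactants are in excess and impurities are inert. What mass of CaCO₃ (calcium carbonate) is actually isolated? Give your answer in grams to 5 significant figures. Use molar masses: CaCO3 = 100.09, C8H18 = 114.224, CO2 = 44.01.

2337.9 g

Pure C8H18 = 622.71 × 0.7447 = 463.732 g.
n(C8H18) = 463.732 / 114.224 = 4.05985 mol.
Step 1 (C8H18:CO2 = 2:16): theoretical n(CO2) = 32.4788 mol; at 85.73% yield, n(CO2) = 27.8441 mol.
Step 2 (CO2:CaCO3 = 1:1): theoretical n(CaCO3) = 27.8441 mol, so theoretical mass = 27.8441 × 100.09 = 2786.91 g.
At 83.89% yield, actual mass of CaCO3 = 2786.91 × 0.8389 = 2337.94 g.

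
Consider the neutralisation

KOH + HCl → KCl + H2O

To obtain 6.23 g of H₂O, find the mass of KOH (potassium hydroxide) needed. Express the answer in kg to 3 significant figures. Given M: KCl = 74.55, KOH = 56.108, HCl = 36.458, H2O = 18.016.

n(H2O) = 6.230 g / 18.016 g/mol = 0.3458 mol.
From the equation the H2O:KOH mole ratio is 1:1, so n(KOH) = 0.3458 × 1/1 = 0.3458 mol.
Mass of KOH = 0.3458 mol × 56.108 g/mol = 19.40 g.
Converting to kg: 19.40 g = 0.0194 kg.

0.0194 kg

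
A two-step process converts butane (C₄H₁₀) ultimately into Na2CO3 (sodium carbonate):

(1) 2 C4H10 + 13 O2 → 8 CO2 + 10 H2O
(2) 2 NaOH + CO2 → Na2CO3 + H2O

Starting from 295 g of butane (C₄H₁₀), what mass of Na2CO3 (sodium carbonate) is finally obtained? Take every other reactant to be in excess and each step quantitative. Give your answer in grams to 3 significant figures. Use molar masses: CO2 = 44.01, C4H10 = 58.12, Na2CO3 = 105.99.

n(C4H10) = 295.0 / 58.12 = 5.076 mol.
Step 1 gives a 2:8 ratio of C4H10 to CO2, so n(CO2) = 20.30 mol.
In step 2 the CO2:Na2CO3 ratio is 1:1, so n(Na2CO3) = 20.30 mol.
Mass of Na2CO3 = 20.30 × 105.99 = 2152 g.

2150 g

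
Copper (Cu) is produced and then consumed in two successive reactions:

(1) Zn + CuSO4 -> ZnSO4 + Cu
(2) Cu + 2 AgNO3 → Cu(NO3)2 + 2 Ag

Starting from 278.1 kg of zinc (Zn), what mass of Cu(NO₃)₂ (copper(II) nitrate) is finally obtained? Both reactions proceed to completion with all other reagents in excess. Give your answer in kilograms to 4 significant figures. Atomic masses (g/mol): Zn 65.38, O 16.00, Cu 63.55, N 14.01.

M(Zn) = 65.38 g/mol.
M(Cu(NO3)2) = 63.55 + 2(14.01) + 6(16.00) = 187.57 g/mol.
278.1 kg = 278100 g.
n(Zn) = 278100 / 65.38 = 4253.6 mol.
Step 1 gives a 1:1 ratio of Zn to Cu, so n(Cu) = 4253.6 mol.
In step 2 the Cu:Cu(NO3)2 ratio is 1:1, so n(Cu(NO3)2) = 4253.6 mol.
Mass of Cu(NO3)2 = 4253.6 × 187.57 = 797850 g = 797.8 kg.

797.8 kg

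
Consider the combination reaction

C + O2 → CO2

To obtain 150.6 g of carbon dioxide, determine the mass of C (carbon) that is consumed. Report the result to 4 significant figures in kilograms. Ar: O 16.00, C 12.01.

M(CO2) = 12.01 + 2(16.00) = 44.01 g/mol.
M(C) = 12.01 g/mol.
n(CO2) = 150.60 g / 44.01 g/mol = 3.4219 mol.
From the equation the CO2:C mole ratio is 1:1, so n(C) = 3.4219 × 1/1 = 3.4219 mol.
Mass of C = 3.4219 mol × 12.01 g/mol = 41.098 g.
Converting to kg: 41.098 g = 0.04110 kg.

0.04110 kg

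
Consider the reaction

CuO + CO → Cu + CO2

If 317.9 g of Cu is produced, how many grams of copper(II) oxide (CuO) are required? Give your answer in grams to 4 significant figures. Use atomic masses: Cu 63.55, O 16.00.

397.9 g

M(Cu) = 63.55 g/mol.
M(CuO) = 63.55 + 16.00 = 79.55 g/mol.
n(Cu) = 317.90 g / 63.55 g/mol = 5.0024 mol.
From the equation the Cu:CuO mole ratio is 1:1, so n(CuO) = 5.0024 × 1/1 = 5.0024 mol.
Mass of CuO = 5.0024 mol × 79.55 g/mol = 397.94 g.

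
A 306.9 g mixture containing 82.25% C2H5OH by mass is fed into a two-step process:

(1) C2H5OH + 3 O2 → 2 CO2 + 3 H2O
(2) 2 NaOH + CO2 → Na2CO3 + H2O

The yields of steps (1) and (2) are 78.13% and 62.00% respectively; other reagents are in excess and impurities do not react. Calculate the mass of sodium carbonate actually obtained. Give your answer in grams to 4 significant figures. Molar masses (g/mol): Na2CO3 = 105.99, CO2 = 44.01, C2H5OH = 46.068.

Pure C2H5OH = 306.9 × 0.8225 = 252.43 g.
n(C2H5OH) = 252.43 / 46.068 = 5.4794 mol.
Step 1 (C2H5OH:CO2 = 1:2): theoretical n(CO2) = 10.959 mol; at 78.13% yield, n(CO2) = 8.5621 mol.
Step 2 (CO2:Na2CO3 = 1:1): theoretical n(Na2CO3) = 8.5621 mol, so theoretical mass = 8.5621 × 105.99 = 907.50 g.
At 62.00% yield, actual mass of Na2CO3 = 907.50 × 0.6200 = 562.65 g.

562.6 g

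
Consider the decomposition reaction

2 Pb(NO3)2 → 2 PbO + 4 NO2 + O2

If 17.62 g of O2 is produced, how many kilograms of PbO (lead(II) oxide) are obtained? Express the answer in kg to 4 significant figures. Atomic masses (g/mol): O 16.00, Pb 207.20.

0.2458 kg

M(O2) = 2(16.00) = 32.00 g/mol.
M(PbO) = 207.20 + 16.00 = 223.20 g/mol.
n(O2) = 17.620 g / 32.00 g/mol = 0.55063 mol.
From the equation the O2:PbO mole ratio is 1:2, so n(PbO) = 0.55063 × 2/1 = 1.1013 mol.
Mass of PbO = 1.1013 mol × 223.20 g/mol = 245.80 g.
Converting to kg: 245.80 g = 0.2458 kg.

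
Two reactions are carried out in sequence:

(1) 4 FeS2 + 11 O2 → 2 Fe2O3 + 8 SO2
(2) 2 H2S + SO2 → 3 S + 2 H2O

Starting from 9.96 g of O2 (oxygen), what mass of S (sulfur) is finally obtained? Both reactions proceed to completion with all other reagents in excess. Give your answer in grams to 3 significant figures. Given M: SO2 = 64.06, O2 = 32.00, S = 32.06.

n(O2) = 9.960 / 32.00 = 0.3113 mol.
Step 1 gives a 11:8 ratio of O2 to SO2, so n(SO2) = 0.2264 mol.
In step 2 the SO2:S ratio is 1:3, so n(S) = 0.6791 mol.
Mass of S = 0.6791 × 32.06 = 21.77 g.

21.8 g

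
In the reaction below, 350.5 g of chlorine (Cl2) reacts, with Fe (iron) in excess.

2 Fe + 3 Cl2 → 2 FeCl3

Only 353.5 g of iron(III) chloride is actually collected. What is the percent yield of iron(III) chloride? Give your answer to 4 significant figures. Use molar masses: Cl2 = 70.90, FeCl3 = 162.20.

n(Cl2) = 350.50 g / 70.90 g/mol = 4.9436 mol.
From the equation the Cl2:FeCl3 mole ratio is 3:2, so n(FeCl3) = 4.9436 × 2/3 = 3.2957 mol.
Mass of FeCl3 = 3.2957 mol × 162.20 g/mol = 534.57 g.
This is the theoretical yield. Percent yield = 353.5 g / 534.57 g × 100% = 66.128%.

66.13 %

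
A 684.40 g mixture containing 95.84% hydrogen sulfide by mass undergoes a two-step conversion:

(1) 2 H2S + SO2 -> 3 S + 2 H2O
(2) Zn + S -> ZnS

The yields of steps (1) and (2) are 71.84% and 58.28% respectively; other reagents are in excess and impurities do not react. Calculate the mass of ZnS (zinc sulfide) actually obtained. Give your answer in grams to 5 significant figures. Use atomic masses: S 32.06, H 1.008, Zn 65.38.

Pure H2S = 684.40 × 0.9584 = 655.929 g.
M(H2S) = 2(1.008) + 32.06 = 34.076 g/mol.
M(ZnS) = 65.38 + 32.06 = 97.44 g/mol.
n(H2S) = 655.929 / 34.076 = 19.2490 mol.
Step 1 (H2S:S = 2:3): theoretical n(S) = 28.8735 mol; at 71.84% yield, n(S) = 20.7427 mol.
Step 2 (S:ZnS = 1:1): theoretical n(ZnS) = 20.7427 mol, so theoretical mass = 20.7427 × 97.44 = 2021.17 g.
At 58.28% yield, actual mass of ZnS = 2021.17 × 0.5828 = 1177.94 g.

1177.9 g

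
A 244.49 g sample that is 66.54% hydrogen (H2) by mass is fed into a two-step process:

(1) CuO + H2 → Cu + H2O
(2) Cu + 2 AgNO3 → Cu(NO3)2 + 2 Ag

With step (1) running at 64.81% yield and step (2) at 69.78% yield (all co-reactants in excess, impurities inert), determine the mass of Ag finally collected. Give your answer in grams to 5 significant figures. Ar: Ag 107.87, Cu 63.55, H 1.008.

Pure H2 = 244.49 × 0.6654 = 162.684 g.
M(H2) = 2(1.008) = 2.016 g/mol.
M(Ag) = 107.87 g/mol.
n(H2) = 162.684 / 2.016 = 80.6963 mol.
Step 1 (H2:Cu = 1:1): theoretical n(Cu) = 80.6963 mol; at 64.81% yield, n(Cu) = 52.2992 mol.
Step 2 (Cu:Ag = 1:2): theoretical n(Ag) = 104.598 mol, so theoretical mass = 104.598 × 107.87 = 11283.0 g.
At 69.78% yield, actual mass of Ag = 11283.0 × 0.6978 = 7873.30 g.

7873.3 g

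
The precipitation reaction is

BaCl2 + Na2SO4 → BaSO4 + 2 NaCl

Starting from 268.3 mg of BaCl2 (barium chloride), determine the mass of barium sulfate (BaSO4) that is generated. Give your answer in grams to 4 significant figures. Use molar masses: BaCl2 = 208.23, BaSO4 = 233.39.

Convert: 268.3 mg = 0.26830 g.
n(BaCl2) = 0.26830 g / 208.23 g/mol = 0.0012885 mol.
From the equation the BaCl2:BaSO4 mole ratio is 1:1, so n(BaSO4) = 0.0012885 × 1/1 = 0.0012885 mol.
Mass of BaSO4 = 0.0012885 mol × 233.39 g/mol = 0.30072 g.

0.3007 g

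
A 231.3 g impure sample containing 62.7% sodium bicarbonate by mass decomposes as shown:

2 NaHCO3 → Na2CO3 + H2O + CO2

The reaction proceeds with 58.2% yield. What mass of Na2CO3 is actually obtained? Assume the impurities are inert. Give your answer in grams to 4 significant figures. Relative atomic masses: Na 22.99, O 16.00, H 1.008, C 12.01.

Pure NaHCO3 available = 231.3 g × 0.627 = 145.03 g.
M(NaHCO3) = 22.99 + 1.008 + 12.01 + 3(16.00) = 84.008 g/mol.
M(Na2CO3) = 2(22.99) + 12.01 + 3(16.00) = 105.99 g/mol.
n(NaHCO3) = 145.03 g / 84.008 g/mol = 1.7263 mol.
From the equation the NaHCO3:Na2CO3 mole ratio is 2:1, so n(Na2CO3) = 1.7263 × 1/2 = 0.86316 mol.
Mass of Na2CO3 = 0.86316 mol × 105.99 g/mol = 91.487 g.
Actual mass collected = 91.487 g × 0.582 = 53.245 g.

53.25 g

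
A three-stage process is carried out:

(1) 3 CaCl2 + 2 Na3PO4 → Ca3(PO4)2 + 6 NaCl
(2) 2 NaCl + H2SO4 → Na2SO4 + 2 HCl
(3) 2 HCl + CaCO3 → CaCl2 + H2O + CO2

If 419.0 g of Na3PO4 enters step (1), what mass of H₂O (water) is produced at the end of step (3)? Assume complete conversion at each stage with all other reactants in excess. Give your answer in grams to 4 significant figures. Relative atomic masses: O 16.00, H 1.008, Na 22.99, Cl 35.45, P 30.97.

69.07 g

M(Na3PO4) = 3(22.99) + 30.97 + 4(16.00) = 163.94 g/mol.
M(H2O) = 2(1.008) + 16.00 = 18.016 g/mol.
n(Na3PO4) = 419.0 / 163.94 = 2.5558 mol.
Reaction (1): Na3PO4→NaCl ratio 2:6 ⇒ n(NaCl) = 7.6674 mol.
Reaction (2): NaCl→HCl ratio 2:2 ⇒ n(HCl) = 7.6674 mol.
Reaction (3): HCl→H2O ratio 2:1 ⇒ n(H2O) = 3.8337 mol.
Mass of H2O = 3.8337 × 18.016 = 69.068 g.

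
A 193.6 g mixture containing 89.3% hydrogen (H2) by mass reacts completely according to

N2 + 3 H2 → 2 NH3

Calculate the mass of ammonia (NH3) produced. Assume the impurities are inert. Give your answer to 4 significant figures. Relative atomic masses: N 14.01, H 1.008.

973.8 g

Mass of pure H2 = 193.6 g × 0.893 = 172.88 g.
M(H2) = 2(1.008) = 2.016 g/mol.
M(NH3) = 14.01 + 3(1.008) = 17.034 g/mol.
n(H2) = 172.88 g / 2.016 g/mol = 85.756 mol.
From the equation the H2:NH3 mole ratio is 3:2, so n(NH3) = 85.756 × 2/3 = 57.171 mol.
Mass of NH3 = 57.171 mol × 17.034 g/mol = 973.85 g.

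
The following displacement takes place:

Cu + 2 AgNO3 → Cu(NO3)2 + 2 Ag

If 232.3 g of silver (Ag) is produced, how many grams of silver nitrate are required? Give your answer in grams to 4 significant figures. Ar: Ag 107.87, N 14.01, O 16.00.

365.8 g

M(Ag) = 107.87 g/mol.
M(AgNO3) = 107.87 + 14.01 + 3(16.00) = 169.88 g/mol.
n(Ag) = 232.30 g / 107.87 g/mol = 2.1535 mol.
From the equation the Ag:AgNO3 mole ratio is 2:2, so n(AgNO3) = 2.1535 × 2/2 = 2.1535 mol.
Mass of AgNO3 = 2.1535 mol × 169.88 g/mol = 365.84 g.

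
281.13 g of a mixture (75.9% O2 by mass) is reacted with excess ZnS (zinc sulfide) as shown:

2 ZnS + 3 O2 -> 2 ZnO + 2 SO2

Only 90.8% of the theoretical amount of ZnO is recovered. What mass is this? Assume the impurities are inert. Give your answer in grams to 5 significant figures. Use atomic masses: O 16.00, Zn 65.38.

Pure O2 available = 281.13 g × 0.759 = 213.378 g.
M(O2) = 2(16.00) = 32.00 g/mol.
M(ZnO) = 65.38 + 16.00 = 81.38 g/mol.
n(O2) = 213.378 g / 32.00 g/mol = 6.66805 mol.
From the equation the O2:ZnO mole ratio is 3:2, so n(ZnO) = 6.66805 × 2/3 = 4.44537 mol.
Mass of ZnO = 4.44537 mol × 81.38 g/mol = 361.764 g.
Actual mass collected = 361.764 g × 0.908 = 328.482 g.

328.48 g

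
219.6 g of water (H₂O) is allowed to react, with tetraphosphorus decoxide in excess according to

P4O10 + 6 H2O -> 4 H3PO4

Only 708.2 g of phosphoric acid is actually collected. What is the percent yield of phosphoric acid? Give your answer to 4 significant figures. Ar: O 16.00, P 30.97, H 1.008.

M(H2O) = 2(1.008) + 16.00 = 18.016 g/mol.
M(H3PO4) = 3(1.008) + 30.97 + 4(16.00) = 97.994 g/mol.
n(H2O) = 219.60 g / 18.016 g/mol = 12.189 mol.
From the equation the H2O:H3PO4 mole ratio is 6:4, so n(H3PO4) = 12.189 × 4/6 = 8.1261 mol.
Mass of H3PO4 = 8.1261 mol × 97.994 g/mol = 796.31 g.
This is the theoretical yield. Percent yield = 708.2 g / 796.31 g × 100% = 88.935%.

88.94 %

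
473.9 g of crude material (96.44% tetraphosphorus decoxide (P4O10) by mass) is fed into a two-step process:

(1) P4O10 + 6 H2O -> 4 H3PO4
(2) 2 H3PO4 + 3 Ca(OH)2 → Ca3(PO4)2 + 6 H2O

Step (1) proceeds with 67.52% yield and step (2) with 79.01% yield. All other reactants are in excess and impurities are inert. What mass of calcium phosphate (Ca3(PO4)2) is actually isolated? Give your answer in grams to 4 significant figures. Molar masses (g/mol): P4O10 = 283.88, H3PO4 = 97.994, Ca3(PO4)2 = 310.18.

Pure P4O10 = 473.9 × 0.9644 = 457.03 g.
n(P4O10) = 457.03 / 283.88 = 1.6099 mol.
Step 1 (P4O10:H3PO4 = 1:4): theoretical n(H3PO4) = 6.4398 mol; at 67.52% yield, n(H3PO4) = 4.3481 mol.
Step 2 (H3PO4:Ca3(PO4)2 = 2:1): theoretical n(Ca3(PO4)2) = 2.1741 mol, so theoretical mass = 2.1741 × 310.18 = 674.35 g.
At 79.01% yield, actual mass of Ca3(PO4)2 = 674.35 × 0.7901 = 532.80 g.

532.8 g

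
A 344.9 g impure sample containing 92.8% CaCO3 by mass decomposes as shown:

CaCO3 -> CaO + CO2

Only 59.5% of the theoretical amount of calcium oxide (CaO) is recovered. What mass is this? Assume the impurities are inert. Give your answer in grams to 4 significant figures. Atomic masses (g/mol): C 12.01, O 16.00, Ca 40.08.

106.7 g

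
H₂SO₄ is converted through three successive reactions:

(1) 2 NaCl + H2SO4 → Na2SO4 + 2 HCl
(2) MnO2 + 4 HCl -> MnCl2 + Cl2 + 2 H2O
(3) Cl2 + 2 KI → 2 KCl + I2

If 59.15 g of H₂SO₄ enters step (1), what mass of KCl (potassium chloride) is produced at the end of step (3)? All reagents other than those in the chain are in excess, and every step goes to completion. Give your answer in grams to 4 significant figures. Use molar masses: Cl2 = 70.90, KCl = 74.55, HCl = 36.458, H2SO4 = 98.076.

44.96 g

n(H2SO4) = 59.15 / 98.076 = 0.60310 mol.
Reaction (1): H2SO4→HCl ratio 1:2 ⇒ n(HCl) = 1.2062 mol.
Reaction (2): HCl→Cl2 ratio 4:1 ⇒ n(Cl2) = 0.30155 mol.
Reaction (3): Cl2→KCl ratio 1:2 ⇒ n(KCl) = 0.60310 mol.
Mass of KCl = 0.60310 × 74.55 = 44.961 g.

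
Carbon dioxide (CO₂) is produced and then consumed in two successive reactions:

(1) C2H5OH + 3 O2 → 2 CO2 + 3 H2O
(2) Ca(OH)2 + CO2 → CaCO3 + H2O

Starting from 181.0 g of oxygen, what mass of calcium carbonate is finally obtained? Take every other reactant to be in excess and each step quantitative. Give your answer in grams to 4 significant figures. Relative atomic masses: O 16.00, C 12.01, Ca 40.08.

377.4 g

M(O2) = 2(16.00) = 32.00 g/mol.
M(CaCO3) = 40.08 + 12.01 + 3(16.00) = 100.09 g/mol.
n(O2) = 181.00 / 32.00 = 5.6562 mol.
Step 1 gives a 3:2 ratio of O2 to CO2, so n(CO2) = 3.7708 mol.
In step 2 the CO2:CaCO3 ratio is 1:1, so n(CaCO3) = 3.7708 mol.
Mass of CaCO3 = 3.7708 × 100.09 = 377.42 g.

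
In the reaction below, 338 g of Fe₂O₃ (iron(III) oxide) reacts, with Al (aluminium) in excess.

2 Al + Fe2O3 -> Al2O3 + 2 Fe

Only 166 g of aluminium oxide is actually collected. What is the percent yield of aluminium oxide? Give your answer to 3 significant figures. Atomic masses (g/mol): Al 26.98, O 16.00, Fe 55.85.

76.9 %

M(Fe2O3) = 2(55.85) + 3(16.00) = 159.70 g/mol.
M(Al2O3) = 2(26.98) + 3(16.00) = 101.96 g/mol.
n(Fe2O3) = 338.0 g / 159.70 g/mol = 2.116 mol.
From the equation the Fe2O3:Al2O3 mole ratio is 1:1, so n(Al2O3) = 2.116 × 1/1 = 2.116 mol.
Mass of Al2O3 = 2.116 mol × 101.96 g/mol = 215.8 g.
This is the theoretical yield. Percent yield = 166 g / 215.8 g × 100% = 76.92%.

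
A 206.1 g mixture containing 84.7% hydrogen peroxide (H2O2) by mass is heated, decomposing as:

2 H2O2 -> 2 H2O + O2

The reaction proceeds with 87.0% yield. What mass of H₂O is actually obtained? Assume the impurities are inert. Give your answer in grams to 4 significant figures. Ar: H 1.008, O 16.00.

Pure H2O2 available = 206.1 g × 0.847 = 174.57 g.
M(H2O2) = 2(1.008) + 2(16.00) = 34.016 g/mol.
M(H2O) = 2(1.008) + 16.00 = 18.016 g/mol.
n(H2O2) = 174.57 g / 34.016 g/mol = 5.1319 mol.
From the equation the H2O2:H2O mole ratio is 2:2, so n(H2O) = 5.1319 × 2/2 = 5.1319 mol.
Mass of H2O = 5.1319 mol × 18.016 g/mol = 92.456 g.
Actual mass collected = 92.456 g × 0.870 = 80.437 g.

80.44 g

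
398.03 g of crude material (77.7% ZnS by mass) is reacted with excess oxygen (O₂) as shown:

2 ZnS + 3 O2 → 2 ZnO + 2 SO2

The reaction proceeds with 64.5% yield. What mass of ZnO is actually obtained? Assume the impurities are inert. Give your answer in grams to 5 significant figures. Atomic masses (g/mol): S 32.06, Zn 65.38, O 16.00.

166.60 g

Pure ZnS available = 398.03 g × 0.777 = 309.269 g.
M(ZnS) = 65.38 + 32.06 = 97.44 g/mol.
M(ZnO) = 65.38 + 16.00 = 81.38 g/mol.
n(ZnS) = 309.269 g / 97.44 g/mol = 3.17395 mol.
From the equation the ZnS:ZnO mole ratio is 2:2, so n(ZnO) = 3.17395 × 2/2 = 3.17395 mol.
Mass of ZnO = 3.17395 mol × 81.38 g/mol = 258.296 g.
Actual mass collected = 258.296 g × 0.645 = 166.601 g.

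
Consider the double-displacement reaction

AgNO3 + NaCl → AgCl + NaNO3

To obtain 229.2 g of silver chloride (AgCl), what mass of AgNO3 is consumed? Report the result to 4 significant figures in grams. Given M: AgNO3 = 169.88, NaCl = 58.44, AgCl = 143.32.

n(AgCl) = 229.20 g / 143.32 g/mol = 1.5992 mol.
From the equation the AgCl:AgNO3 mole ratio is 1:1, so n(AgNO3) = 1.5992 × 1/1 = 1.5992 mol.
Mass of AgNO3 = 1.5992 mol × 169.88 g/mol = 271.68 g.

271.7 g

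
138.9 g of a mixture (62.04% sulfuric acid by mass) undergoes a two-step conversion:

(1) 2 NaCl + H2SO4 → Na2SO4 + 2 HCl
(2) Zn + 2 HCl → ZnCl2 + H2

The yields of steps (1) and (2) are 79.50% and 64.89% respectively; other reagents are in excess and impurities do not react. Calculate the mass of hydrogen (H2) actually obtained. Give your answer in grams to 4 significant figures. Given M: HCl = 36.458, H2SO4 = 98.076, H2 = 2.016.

Pure H2SO4 = 138.9 × 0.6204 = 86.174 g.
n(H2SO4) = 86.174 / 98.076 = 0.87864 mol.
Step 1 (H2SO4:HCl = 1:2): theoretical n(HCl) = 1.7573 mol; at 79.50% yield, n(HCl) = 1.3970 mol.
Step 2 (HCl:H2 = 2:1): theoretical n(H2) = 0.69852 mol, so theoretical mass = 0.69852 × 2.016 = 1.4082 g.
At 64.89% yield, actual mass of H2 = 1.4082 × 0.6489 = 0.91379 g.

0.9138 g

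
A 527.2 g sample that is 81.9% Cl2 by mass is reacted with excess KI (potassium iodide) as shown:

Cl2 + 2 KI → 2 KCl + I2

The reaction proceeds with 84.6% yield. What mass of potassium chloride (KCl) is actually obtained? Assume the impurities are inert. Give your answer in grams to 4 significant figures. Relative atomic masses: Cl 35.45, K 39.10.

Pure Cl2 available = 527.2 g × 0.819 = 431.78 g.
M(Cl2) = 2(35.45) = 70.90 g/mol.
M(KCl) = 39.10 + 35.45 = 74.55 g/mol.
n(Cl2) = 431.78 g / 70.90 g/mol = 6.0899 mol.
From the equation the Cl2:KCl mole ratio is 1:2, so n(KCl) = 6.0899 × 2/1 = 12.180 mol.
Mass of KCl = 12.180 mol × 74.55 g/mol = 908.01 g.
Actual mass collected = 908.01 g × 0.846 = 768.18 g.

768.2 g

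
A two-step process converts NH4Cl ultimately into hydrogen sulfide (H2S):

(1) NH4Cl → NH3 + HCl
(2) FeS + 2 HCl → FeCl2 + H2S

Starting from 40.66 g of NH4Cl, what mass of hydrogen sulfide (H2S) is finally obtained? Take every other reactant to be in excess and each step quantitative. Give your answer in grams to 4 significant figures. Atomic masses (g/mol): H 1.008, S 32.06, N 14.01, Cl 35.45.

M(NH4Cl) = 14.01 + 4(1.008) + 35.45 = 53.492 g/mol.
M(H2S) = 2(1.008) + 32.06 = 34.076 g/mol.
n(NH4Cl) = 40.660 / 53.492 = 0.76011 mol.
Step 1 gives a 1:1 ratio of NH4Cl to HCl, so n(HCl) = 0.76011 mol.
In step 2 the HCl:H2S ratio is 2:1, so n(H2S) = 0.38006 mol.
Mass of H2S = 0.38006 × 34.076 = 12.951 g.

12.95 g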